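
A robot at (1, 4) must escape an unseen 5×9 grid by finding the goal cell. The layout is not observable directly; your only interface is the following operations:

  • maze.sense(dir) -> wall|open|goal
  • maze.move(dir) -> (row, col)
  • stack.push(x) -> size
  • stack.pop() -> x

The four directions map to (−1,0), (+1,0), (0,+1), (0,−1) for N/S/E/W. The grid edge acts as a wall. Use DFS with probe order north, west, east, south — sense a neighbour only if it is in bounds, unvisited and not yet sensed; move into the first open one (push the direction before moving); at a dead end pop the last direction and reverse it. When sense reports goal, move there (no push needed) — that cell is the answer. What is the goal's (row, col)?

# maze.sense(north) : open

# stack.push(north) : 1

# maze.move(north) : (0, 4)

# maze.sense(west) : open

# stack.push(west) : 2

# maze.move(west) : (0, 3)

# maze.sense(west) : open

# stack.push(west) : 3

# maze.move(west) : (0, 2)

# maze.sense(west) : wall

# maze.sense(south) : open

# stack.push(south) : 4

# maze.move(south) : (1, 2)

# maze.sense(west) : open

# stack.push(west) : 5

# maze.move(west) : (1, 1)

# maze.sense(west) : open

# stack.push(west) : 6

# maze.move(west) : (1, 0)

# maze.sense(north) : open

# stack.push(north) : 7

# maze.move(north) : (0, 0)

# stack.pop() : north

# maze.move(south) : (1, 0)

# maze.sense(south) : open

# stack.push(south) : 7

# maze.move(south) : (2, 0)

# maze.sense(east) : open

# stack.push(east) : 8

# maze.move(east) : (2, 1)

# maze.sense(east) : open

# stack.push(east) : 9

# maze.move(east) : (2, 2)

# maze.sense(east) : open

# stack.push(east) : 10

# maze.move(east) : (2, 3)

# maze.sense(north) : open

# stack.push(north) : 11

# maze.move(north) : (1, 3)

# stack.pop() : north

# maze.move(south) : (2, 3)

# maze.sense(east) : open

# stack.push(east) : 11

# maze.move(east) : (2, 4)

# maze.sense(east) : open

# stack.push(east) : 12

# maze.move(east) : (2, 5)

# maze.sense(north) : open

# stack.push(north) : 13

# maze.move(north) : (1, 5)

# maze.sense(north) : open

# stack.push(north) : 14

# maze.move(north) : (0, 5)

# maze.sense(east) : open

# stack.push(east) : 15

# maze.move(east) : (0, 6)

# maze.sense(east) : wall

# maze.sense(south) : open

# stack.push(south) : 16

# maze.move(south) : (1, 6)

# maze.sense(east) : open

# stack.push(east) : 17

# maze.move(east) : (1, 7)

# maze.sense(east) : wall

# maze.sense(south) : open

# stack.push(south) : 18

# maze.move(south) : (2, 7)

# maze.sense(west) : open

# stack.push(west) : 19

# maze.move(west) : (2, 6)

# maze.sense(south) : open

# stack.push(south) : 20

# maze.move(south) : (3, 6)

# maze.sense(west) : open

# stack.push(west) : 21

# maze.move(west) : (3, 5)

# maze.sense(west) : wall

# maze.sense(south) : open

# stack.push(south) : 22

# maze.move(south) : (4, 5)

# maze.sense(west) : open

# stack.push(west) : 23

# maze.move(west) : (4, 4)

# maze.sense(west) : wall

# stack.pop() : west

# maze.move(east) : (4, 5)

# maze.sense(east) : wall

# stack.pop() : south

# maze.move(north) : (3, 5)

# stack.pop() : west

# maze.move(east) : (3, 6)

# maze.sense(east) : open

# stack.push(east) : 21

# maze.move(east) : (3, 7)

# maze.sense(east) : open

# stack.push(east) : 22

# maze.move(east) : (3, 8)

# maze.sense(north) : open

# stack.push(north) : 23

# maze.move(north) : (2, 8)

# stack.pop() : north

# maze.move(south) : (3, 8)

# maze.sense(south) : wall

# stack.pop() : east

# maze.move(west) : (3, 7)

# maze.sense(south) : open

# stack.push(south) : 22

# maze.move(south) : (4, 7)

# stack.pop() : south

# maze.move(north) : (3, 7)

# stack.pop() : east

# maze.move(west) : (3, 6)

# stack.pop() : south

# maze.move(north) : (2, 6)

# stack.pop() : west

# maze.move(east) : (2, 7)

# stack.pop() : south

# maze.move(north) : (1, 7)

# stack.pop() : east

# maze.move(west) : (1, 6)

# stack.pop() : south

# maze.move(north) : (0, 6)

# stack.pop() : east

# maze.move(west) : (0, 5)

# stack.pop() : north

# maze.move(south) : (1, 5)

# stack.pop() : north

# maze.move(south) : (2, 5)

# stack.pop() : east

# maze.move(west) : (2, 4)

# stack.pop() : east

# maze.move(west) : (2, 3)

# maze.sense(south) : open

# stack.push(south) : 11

# maze.move(south) : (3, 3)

# maze.sense(west) : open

# stack.push(west) : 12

# maze.move(west) : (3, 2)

# maze.sense(west) : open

# stack.push(west) : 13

# maze.move(west) : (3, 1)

# maze.sense(west) : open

# stack.push(west) : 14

# maze.move(west) : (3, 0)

# maze.sense(south) : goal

# maze.move(south) : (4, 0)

Answer: (4, 0)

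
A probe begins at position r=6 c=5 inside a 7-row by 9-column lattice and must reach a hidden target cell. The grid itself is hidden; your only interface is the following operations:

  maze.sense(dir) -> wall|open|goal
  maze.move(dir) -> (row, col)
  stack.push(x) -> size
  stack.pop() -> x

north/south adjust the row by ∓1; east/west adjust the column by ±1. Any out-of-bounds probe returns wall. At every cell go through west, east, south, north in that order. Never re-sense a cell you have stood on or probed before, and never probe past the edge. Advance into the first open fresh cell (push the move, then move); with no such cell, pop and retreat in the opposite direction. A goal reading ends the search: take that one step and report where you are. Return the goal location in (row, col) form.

// maze.sense(dir: west) => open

// stack.push(x: west) => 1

// maze.move(dir: west) => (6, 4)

// maze.sense(dir: west) => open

// stack.push(x: west) => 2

// maze.move(dir: west) => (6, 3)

// maze.sense(dir: west) => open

// stack.push(x: west) => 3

// maze.move(dir: west) => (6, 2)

// maze.sense(dir: west) => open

// stack.push(x: west) => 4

// maze.move(dir: west) => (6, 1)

// maze.sense(dir: west) => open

// stack.push(x: west) => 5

// maze.move(dir: west) => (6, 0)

// maze.sense(dir: north) => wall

// stack.pop() => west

// maze.move(dir: east) => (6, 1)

// maze.sense(dir: north) => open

// stack.push(x: north) => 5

// maze.move(dir: north) => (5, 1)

// maze.sense(dir: east) => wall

// maze.sense(dir: north) => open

// stack.push(x: north) => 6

// maze.move(dir: north) => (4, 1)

// maze.sense(dir: west) => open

// stack.push(x: west) => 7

// maze.move(dir: west) => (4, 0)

// maze.sense(dir: north) => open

// stack.push(x: north) => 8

// maze.move(dir: north) => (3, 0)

// maze.sense(dir: east) => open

// stack.push(x: east) => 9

// maze.move(dir: east) => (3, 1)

// maze.sense(dir: east) => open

// stack.push(x: east) => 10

// maze.move(dir: east) => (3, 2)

// maze.sense(dir: east) => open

// stack.push(x: east) => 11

// maze.move(dir: east) => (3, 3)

// maze.sense(dir: east) => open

// stack.push(x: east) => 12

// maze.move(dir: east) => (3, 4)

// maze.sense(dir: east) => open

// stack.push(x: east) => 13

// maze.move(dir: east) => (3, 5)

// maze.sense(dir: east) => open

// stack.push(x: east) => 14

// maze.move(dir: east) => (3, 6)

// maze.sense(dir: east) => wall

// maze.sense(dir: south) => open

// stack.push(x: south) => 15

// maze.move(dir: south) => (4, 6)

// maze.sense(dir: west) => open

// stack.push(x: west) => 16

// maze.move(dir: west) => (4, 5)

// maze.sense(dir: west) => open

// stack.push(x: west) => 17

// maze.move(dir: west) => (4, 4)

// maze.sense(dir: west) => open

// stack.push(x: west) => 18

// maze.move(dir: west) => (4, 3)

// maze.sense(dir: west) => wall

// maze.sense(dir: south) => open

// stack.push(x: south) => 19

// maze.move(dir: south) => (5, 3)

// maze.sense(dir: east) => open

// stack.push(x: east) => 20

// maze.move(dir: east) => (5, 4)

// maze.sense(dir: east) => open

// stack.push(x: east) => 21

// maze.move(dir: east) => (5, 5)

// maze.sense(dir: east) => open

// stack.push(x: east) => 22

// maze.move(dir: east) => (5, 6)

// maze.sense(dir: east) => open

// stack.push(x: east) => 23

// maze.move(dir: east) => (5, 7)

// maze.sense(dir: east) => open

// stack.push(x: east) => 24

// maze.move(dir: east) => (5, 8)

// maze.sense(dir: south) => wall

// maze.sense(dir: north) => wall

// stack.pop() => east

// maze.move(dir: west) => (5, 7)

// maze.sense(dir: south) => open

// stack.push(x: south) => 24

// maze.move(dir: south) => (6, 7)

// maze.sense(dir: west) => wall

// stack.pop() => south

// maze.move(dir: north) => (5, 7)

// maze.sense(dir: north) => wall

// stack.pop() => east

// maze.move(dir: west) => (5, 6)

// stack.pop() => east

// maze.move(dir: west) => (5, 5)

// stack.pop() => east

// maze.move(dir: west) => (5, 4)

// stack.pop() => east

// maze.move(dir: west) => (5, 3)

// stack.pop() => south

// maze.move(dir: north) => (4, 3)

// stack.pop() => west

// maze.move(dir: east) => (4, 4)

// stack.pop() => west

// maze.move(dir: east) => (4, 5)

// stack.pop() => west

// maze.move(dir: east) => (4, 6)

// stack.pop() => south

// maze.move(dir: north) => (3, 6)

// maze.sense(dir: north) => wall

// stack.pop() => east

// maze.move(dir: west) => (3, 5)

// maze.sense(dir: north) => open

// stack.push(x: north) => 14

// maze.move(dir: north) => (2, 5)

// maze.sense(dir: west) => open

// stack.push(x: west) => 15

// maze.move(dir: west) => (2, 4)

// maze.sense(dir: west) => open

// stack.push(x: west) => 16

// maze.move(dir: west) => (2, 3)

// maze.sense(dir: west) => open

// stack.push(x: west) => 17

// maze.move(dir: west) => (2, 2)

// maze.sense(dir: west) => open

// stack.push(x: west) => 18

// maze.move(dir: west) => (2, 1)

// maze.sense(dir: west) => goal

// maze.move(dir: west) => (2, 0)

Answer: (2, 0)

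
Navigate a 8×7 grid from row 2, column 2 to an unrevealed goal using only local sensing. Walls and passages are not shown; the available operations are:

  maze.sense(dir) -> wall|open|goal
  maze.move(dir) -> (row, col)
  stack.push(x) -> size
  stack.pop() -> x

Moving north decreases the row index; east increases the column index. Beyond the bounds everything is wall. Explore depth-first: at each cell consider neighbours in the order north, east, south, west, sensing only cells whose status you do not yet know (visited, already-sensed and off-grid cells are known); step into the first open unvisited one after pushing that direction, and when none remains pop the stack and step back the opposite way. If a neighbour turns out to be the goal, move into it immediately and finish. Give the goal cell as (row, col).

Do: maze.sense[north]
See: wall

Do: maze.sense[east]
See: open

Do: stack.push[east]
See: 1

Do: maze.move[east]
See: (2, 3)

Do: maze.sense[north]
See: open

Do: stack.push[north]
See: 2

Do: maze.move[north]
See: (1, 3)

Do: maze.sense[north]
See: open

Do: stack.push[north]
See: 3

Do: maze.move[north]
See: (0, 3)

Do: maze.sense[east]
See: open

Do: stack.push[east]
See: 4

Do: maze.move[east]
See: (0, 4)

Do: maze.sense[east]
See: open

Do: stack.push[east]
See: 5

Do: maze.move[east]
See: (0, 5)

Do: maze.sense[east]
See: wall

Do: maze.sense[south]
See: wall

Do: stack.pop[]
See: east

Do: maze.move[west]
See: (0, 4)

Do: maze.sense[south]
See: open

Do: stack.push[south]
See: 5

Do: maze.move[south]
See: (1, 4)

Do: maze.sense[south]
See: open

Do: stack.push[south]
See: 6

Do: maze.move[south]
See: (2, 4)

Do: maze.sense[east]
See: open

Do: stack.push[east]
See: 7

Do: maze.move[east]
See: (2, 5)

Do: maze.sense[east]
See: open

Do: stack.push[east]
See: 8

Do: maze.move[east]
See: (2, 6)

Do: maze.sense[north]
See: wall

Do: maze.sense[south]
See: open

Do: stack.push[south]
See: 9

Do: maze.move[south]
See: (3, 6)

Do: maze.sense[south]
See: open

Do: stack.push[south]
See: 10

Do: maze.move[south]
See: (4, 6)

Do: maze.sense[south]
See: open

Do: stack.push[south]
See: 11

Do: maze.move[south]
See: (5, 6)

Do: maze.sense[south]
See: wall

Do: maze.sense[west]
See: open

Do: stack.push[west]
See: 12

Do: maze.move[west]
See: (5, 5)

Do: maze.sense[north]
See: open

Do: stack.push[north]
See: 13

Do: maze.move[north]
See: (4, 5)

Do: maze.sense[north]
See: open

Do: stack.push[north]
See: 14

Do: maze.move[north]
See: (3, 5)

Do: maze.sense[west]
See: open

Do: stack.push[west]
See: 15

Do: maze.move[west]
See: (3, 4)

Do: maze.sense[south]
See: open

Do: stack.push[south]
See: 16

Do: maze.move[south]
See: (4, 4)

Do: maze.sense[south]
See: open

Do: stack.push[south]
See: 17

Do: maze.move[south]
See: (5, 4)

Do: maze.sense[south]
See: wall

Do: maze.sense[west]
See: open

Do: stack.push[west]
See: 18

Do: maze.move[west]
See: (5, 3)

Do: maze.sense[north]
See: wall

Do: maze.sense[south]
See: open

Do: stack.push[south]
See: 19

Do: maze.move[south]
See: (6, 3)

Do: maze.sense[south]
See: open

Do: stack.push[south]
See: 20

Do: maze.move[south]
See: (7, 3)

Do: maze.sense[east]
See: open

Do: stack.push[east]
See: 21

Do: maze.move[east]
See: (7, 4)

Do: maze.sense[east]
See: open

Do: stack.push[east]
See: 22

Do: maze.move[east]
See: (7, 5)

Do: maze.sense[north]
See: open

Do: stack.push[north]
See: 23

Do: maze.move[north]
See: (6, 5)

Do: stack.pop[]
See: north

Do: maze.move[south]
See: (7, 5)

Do: maze.sense[east]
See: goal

Do: maze.move[east]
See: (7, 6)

Answer: (7, 6)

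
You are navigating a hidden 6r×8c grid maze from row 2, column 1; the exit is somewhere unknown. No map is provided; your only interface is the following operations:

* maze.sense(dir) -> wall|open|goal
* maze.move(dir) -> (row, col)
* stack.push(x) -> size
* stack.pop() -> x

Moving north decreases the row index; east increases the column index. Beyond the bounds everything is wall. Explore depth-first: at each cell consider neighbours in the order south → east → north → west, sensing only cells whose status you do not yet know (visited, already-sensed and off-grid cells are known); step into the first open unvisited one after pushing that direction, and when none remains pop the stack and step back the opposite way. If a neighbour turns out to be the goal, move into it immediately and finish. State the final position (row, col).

;; 1. maze.sense(dir='south') == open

;; 2. stack.push(x='south') == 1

;; 3. maze.move(dir='south') == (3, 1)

;; 4. maze.sense(dir='south') == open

;; 5. stack.push(x='south') == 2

;; 6. maze.move(dir='south') == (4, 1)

;; 7. maze.sense(dir='south') == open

;; 8. stack.push(x='south') == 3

;; 9. maze.move(dir='south') == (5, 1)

;; 10. maze.sense(dir='east') == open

;; 11. stack.push(x='east') == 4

;; 12. maze.move(dir='east') == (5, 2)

;; 13. maze.sense(dir='east') == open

;; 14. stack.push(x='east') == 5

;; 15. maze.move(dir='east') == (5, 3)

;; 16. maze.sense(dir='east') == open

;; 17. stack.push(x='east') == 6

;; 18. maze.move(dir='east') == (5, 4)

;; 19. maze.sense(dir='east') == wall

;; 20. maze.sense(dir='north') == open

;; 21. stack.push(x='north') == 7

;; 22. maze.move(dir='north') == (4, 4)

;; 23. maze.sense(dir='east') == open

;; 24. stack.push(x='east') == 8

;; 25. maze.move(dir='east') == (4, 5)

;; 26. maze.sense(dir='east') == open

;; 27. stack.push(x='east') == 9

;; 28. maze.move(dir='east') == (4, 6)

;; 29. maze.sense(dir='south') == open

;; 30. stack.push(x='south') == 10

;; 31. maze.move(dir='south') == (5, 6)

;; 32. maze.sense(dir='east') == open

;; 33. stack.push(x='east') == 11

;; 34. maze.move(dir='east') == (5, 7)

;; 35. maze.sense(dir='north') == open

;; 36. stack.push(x='north') == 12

;; 37. maze.move(dir='north') == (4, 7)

;; 38. maze.sense(dir='north') == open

;; 39. stack.push(x='north') == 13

;; 40. maze.move(dir='north') == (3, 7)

;; 41. maze.sense(dir='north') == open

;; 42. stack.push(x='north') == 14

;; 43. maze.move(dir='north') == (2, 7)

;; 44. maze.sense(dir='north') == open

;; 45. stack.push(x='north') == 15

;; 46. maze.move(dir='north') == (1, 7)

;; 47. maze.sense(dir='north') == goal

;; 48. maze.move(dir='north') == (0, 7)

Answer: (0, 7)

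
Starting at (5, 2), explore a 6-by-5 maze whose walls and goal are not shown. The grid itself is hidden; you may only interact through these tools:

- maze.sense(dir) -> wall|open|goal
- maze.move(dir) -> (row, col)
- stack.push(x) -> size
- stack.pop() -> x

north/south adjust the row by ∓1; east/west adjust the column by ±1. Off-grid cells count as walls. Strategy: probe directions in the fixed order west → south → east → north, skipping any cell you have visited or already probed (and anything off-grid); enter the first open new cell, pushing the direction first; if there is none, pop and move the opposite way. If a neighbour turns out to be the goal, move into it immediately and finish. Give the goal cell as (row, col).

→ sense(west)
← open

→ push(west)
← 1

→ move(west)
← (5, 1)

→ sense(west)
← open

→ push(west)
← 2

→ move(west)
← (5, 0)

→ sense(north)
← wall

→ pop()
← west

→ move(east)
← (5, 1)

→ sense(north)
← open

→ push(north)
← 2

→ move(north)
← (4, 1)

→ sense(east)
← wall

→ sense(north)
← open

→ push(north)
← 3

→ move(north)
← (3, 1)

→ sense(west)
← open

→ push(west)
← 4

→ move(west)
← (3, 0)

→ sense(north)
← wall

→ pop()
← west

→ move(east)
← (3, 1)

→ sense(east)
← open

→ push(east)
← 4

→ move(east)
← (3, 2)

→ sense(east)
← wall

→ sense(north)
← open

→ push(north)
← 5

→ move(north)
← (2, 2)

→ sense(west)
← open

→ push(west)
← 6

→ move(west)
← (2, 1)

→ sense(north)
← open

→ push(north)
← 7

→ move(north)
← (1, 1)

→ sense(west)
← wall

→ sense(east)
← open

→ push(east)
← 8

→ move(east)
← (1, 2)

→ sense(east)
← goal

→ move(east)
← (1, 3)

Answer: (1, 3)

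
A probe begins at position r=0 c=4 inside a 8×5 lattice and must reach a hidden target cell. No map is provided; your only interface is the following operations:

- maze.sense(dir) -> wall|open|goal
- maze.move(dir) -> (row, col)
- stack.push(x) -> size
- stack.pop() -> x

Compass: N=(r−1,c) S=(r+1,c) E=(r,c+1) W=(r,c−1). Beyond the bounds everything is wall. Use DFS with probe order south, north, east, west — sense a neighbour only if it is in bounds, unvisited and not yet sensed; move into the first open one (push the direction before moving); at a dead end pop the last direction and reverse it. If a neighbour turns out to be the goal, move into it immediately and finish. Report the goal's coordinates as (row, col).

Do: sense[south]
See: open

Do: push[south]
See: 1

Do: move[south]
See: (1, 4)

Do: sense[south]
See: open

Do: push[south]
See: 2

Do: move[south]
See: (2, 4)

Do: sense[south]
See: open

Do: push[south]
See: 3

Do: move[south]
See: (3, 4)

Do: sense[south]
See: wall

Do: sense[west]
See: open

Do: push[west]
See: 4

Do: move[west]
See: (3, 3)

Do: sense[south]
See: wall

Do: sense[north]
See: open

Do: push[north]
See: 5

Do: move[north]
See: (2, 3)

Do: sense[north]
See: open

Do: push[north]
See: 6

Do: move[north]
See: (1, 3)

Do: sense[north]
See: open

Do: push[north]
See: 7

Do: move[north]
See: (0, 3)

Do: sense[west]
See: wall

Do: pop[]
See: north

Do: move[south]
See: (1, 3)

Do: sense[west]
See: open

Do: push[west]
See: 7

Do: move[west]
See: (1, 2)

Do: sense[south]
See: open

Do: push[south]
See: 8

Do: move[south]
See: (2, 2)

Do: sense[south]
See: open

Do: push[south]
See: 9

Do: move[south]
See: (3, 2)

Do: sense[south]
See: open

Do: push[south]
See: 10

Do: move[south]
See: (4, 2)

Do: sense[south]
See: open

Do: push[south]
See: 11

Do: move[south]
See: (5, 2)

Do: sense[south]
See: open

Do: push[south]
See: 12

Do: move[south]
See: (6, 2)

Do: sense[south]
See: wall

Do: sense[east]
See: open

Do: push[east]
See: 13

Do: move[east]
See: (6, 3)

Do: sense[south]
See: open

Do: push[south]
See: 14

Do: move[south]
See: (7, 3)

Do: sense[east]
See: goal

Do: move[east]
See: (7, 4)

Answer: (7, 4)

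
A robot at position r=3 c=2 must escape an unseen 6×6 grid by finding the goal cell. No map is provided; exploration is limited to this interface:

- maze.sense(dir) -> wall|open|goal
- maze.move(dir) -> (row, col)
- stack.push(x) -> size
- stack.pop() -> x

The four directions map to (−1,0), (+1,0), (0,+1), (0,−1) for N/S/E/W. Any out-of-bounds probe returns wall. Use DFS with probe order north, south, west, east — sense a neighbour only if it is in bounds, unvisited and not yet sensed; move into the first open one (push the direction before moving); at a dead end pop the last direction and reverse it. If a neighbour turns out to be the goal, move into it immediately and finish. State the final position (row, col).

% sense dir=north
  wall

% sense dir=south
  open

% push x=south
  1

% move dir=south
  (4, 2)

% sense dir=south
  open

% push x=south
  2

% move dir=south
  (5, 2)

% sense dir=west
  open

% push x=west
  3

% move dir=west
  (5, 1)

% sense dir=north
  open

% push x=north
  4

% move dir=north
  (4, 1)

% sense dir=north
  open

% push x=north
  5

% move dir=north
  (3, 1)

% sense dir=north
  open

% push x=north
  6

% move dir=north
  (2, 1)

% sense dir=north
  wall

% sense dir=west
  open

% push x=west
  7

% move dir=west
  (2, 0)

% sense dir=north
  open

% push x=north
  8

% move dir=north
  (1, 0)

% sense dir=north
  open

% push x=north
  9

% move dir=north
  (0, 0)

% sense dir=east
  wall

% pop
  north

% move dir=south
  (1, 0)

% pop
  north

% move dir=south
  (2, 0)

% sense dir=south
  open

% push x=south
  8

% move dir=south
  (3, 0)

% sense dir=south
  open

% push x=south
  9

% move dir=south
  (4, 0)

% sense dir=south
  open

% push x=south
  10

% move dir=south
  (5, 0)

% pop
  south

% move dir=north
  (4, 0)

% pop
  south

% move dir=north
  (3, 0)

% pop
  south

% move dir=north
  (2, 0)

% pop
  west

% move dir=east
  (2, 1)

% pop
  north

% move dir=south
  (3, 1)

% pop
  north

% move dir=south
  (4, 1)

% pop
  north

% move dir=south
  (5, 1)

% pop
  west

% move dir=east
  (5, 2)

% sense dir=east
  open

% push x=east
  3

% move dir=east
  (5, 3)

% sense dir=north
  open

% push x=north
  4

% move dir=north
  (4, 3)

% sense dir=north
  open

% push x=north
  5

% move dir=north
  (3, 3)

% sense dir=north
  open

% push x=north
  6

% move dir=north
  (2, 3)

% sense dir=north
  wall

% sense dir=east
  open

% push x=east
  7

% move dir=east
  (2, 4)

% sense dir=north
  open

% push x=north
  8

% move dir=north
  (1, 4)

% sense dir=north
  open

% push x=north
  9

% move dir=north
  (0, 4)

% sense dir=west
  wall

% sense dir=east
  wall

% pop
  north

% move dir=south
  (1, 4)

% sense dir=east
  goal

% move dir=east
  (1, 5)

Answer: (1, 5)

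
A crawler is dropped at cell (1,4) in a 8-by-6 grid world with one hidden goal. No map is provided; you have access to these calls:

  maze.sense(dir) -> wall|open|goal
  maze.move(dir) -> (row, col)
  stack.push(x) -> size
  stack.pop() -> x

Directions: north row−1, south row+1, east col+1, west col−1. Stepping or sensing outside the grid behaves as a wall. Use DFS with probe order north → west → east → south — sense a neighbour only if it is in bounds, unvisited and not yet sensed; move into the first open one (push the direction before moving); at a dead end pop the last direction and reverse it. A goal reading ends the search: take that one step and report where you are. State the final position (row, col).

==> maze.sense(dir=north)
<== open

==> stack.push(x=north)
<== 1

==> maze.move(dir=north)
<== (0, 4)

==> maze.sense(dir=west)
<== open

==> stack.push(x=west)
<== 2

==> maze.move(dir=west)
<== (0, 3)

==> maze.sense(dir=west)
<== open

==> stack.push(x=west)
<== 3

==> maze.move(dir=west)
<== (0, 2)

==> maze.sense(dir=west)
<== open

==> stack.push(x=west)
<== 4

==> maze.move(dir=west)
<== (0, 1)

==> maze.sense(dir=west)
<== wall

==> maze.sense(dir=south)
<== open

==> stack.push(x=south)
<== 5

==> maze.move(dir=south)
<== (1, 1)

==> maze.sense(dir=west)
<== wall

==> maze.sense(dir=east)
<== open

==> stack.push(x=east)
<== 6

==> maze.move(dir=east)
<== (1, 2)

==> maze.sense(dir=east)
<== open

==> stack.push(x=east)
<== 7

==> maze.move(dir=east)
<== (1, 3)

==> maze.sense(dir=south)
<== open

==> stack.push(x=south)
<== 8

==> maze.move(dir=south)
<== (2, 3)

==> maze.sense(dir=west)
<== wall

==> maze.sense(dir=east)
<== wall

==> maze.sense(dir=south)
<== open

==> stack.push(x=south)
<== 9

==> maze.move(dir=south)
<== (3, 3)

==> maze.sense(dir=west)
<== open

==> stack.push(x=west)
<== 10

==> maze.move(dir=west)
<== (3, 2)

==> maze.sense(dir=west)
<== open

==> stack.push(x=west)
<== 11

==> maze.move(dir=west)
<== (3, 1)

==> maze.sense(dir=north)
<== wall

==> maze.sense(dir=west)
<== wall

==> maze.sense(dir=south)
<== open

==> stack.push(x=south)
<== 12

==> maze.move(dir=south)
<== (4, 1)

==> maze.sense(dir=west)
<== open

==> stack.push(x=west)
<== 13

==> maze.move(dir=west)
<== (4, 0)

==> maze.sense(dir=south)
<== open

==> stack.push(x=south)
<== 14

==> maze.move(dir=south)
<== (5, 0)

==> maze.sense(dir=east)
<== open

==> stack.push(x=east)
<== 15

==> maze.move(dir=east)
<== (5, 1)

==> maze.sense(dir=east)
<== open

==> stack.push(x=east)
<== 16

==> maze.move(dir=east)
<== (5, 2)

==> maze.sense(dir=north)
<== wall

==> maze.sense(dir=east)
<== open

==> stack.push(x=east)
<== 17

==> maze.move(dir=east)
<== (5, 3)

==> maze.sense(dir=north)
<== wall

==> maze.sense(dir=east)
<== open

==> stack.push(x=east)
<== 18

==> maze.move(dir=east)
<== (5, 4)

==> maze.sense(dir=north)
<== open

==> stack.push(x=north)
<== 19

==> maze.move(dir=north)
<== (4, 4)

==> maze.sense(dir=north)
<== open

==> stack.push(x=north)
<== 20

==> maze.move(dir=north)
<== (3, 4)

==> maze.sense(dir=east)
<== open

==> stack.push(x=east)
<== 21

==> maze.move(dir=east)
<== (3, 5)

==> maze.sense(dir=north)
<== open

==> stack.push(x=north)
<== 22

==> maze.move(dir=north)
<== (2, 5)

==> maze.sense(dir=north)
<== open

==> stack.push(x=north)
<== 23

==> maze.move(dir=north)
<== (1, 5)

==> maze.sense(dir=north)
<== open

==> stack.push(x=north)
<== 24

==> maze.move(dir=north)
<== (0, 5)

==> stack.pop()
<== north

==> maze.move(dir=south)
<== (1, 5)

==> stack.pop()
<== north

==> maze.move(dir=south)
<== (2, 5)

==> stack.pop()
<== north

==> maze.move(dir=south)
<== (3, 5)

==> maze.sense(dir=south)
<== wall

==> stack.pop()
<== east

==> maze.move(dir=west)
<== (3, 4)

==> stack.pop()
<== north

==> maze.move(dir=south)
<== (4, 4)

==> stack.pop()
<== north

==> maze.move(dir=south)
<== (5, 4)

==> maze.sense(dir=east)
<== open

==> stack.push(x=east)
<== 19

==> maze.move(dir=east)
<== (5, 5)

==> maze.sense(dir=south)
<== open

==> stack.push(x=south)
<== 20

==> maze.move(dir=south)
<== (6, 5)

==> maze.sense(dir=west)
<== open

==> stack.push(x=west)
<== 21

==> maze.move(dir=west)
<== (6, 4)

==> maze.sense(dir=west)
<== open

==> stack.push(x=west)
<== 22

==> maze.move(dir=west)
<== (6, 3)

==> maze.sense(dir=west)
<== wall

==> maze.sense(dir=south)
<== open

==> stack.push(x=south)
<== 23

==> maze.move(dir=south)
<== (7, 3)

==> maze.sense(dir=west)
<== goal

==> maze.move(dir=west)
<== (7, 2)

Answer: (7, 2)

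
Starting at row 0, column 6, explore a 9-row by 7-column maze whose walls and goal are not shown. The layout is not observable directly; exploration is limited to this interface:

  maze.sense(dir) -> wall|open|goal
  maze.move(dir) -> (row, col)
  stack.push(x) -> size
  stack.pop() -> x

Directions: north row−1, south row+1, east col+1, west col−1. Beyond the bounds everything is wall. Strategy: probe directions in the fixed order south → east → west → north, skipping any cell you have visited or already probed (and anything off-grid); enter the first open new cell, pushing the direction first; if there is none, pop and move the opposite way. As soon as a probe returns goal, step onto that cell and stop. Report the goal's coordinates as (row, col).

CALL maze.sense[dir: south]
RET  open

CALL stack.push[x: south]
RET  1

CALL maze.move[dir: south]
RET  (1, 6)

CALL maze.sense[dir: south]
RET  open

CALL stack.push[x: south]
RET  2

CALL maze.move[dir: south]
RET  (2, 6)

CALL maze.sense[dir: south]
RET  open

CALL stack.push[x: south]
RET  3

CALL maze.move[dir: south]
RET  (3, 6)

CALL maze.sense[dir: south]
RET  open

CALL stack.push[x: south]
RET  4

CALL maze.move[dir: south]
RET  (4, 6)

CALL maze.sense[dir: south]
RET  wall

CALL maze.sense[dir: west]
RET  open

CALL stack.push[x: west]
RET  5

CALL maze.move[dir: west]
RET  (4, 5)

CALL maze.sense[dir: south]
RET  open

CALL stack.push[x: south]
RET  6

CALL maze.move[dir: south]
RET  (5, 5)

CALL maze.sense[dir: south]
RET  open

CALL stack.push[x: south]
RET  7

CALL maze.move[dir: south]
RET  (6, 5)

CALL maze.sense[dir: south]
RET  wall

CALL maze.sense[dir: east]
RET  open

CALL stack.push[x: east]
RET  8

CALL maze.move[dir: east]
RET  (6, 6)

CALL maze.sense[dir: south]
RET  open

CALL stack.push[x: south]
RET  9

CALL maze.move[dir: south]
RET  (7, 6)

CALL maze.sense[dir: south]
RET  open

CALL stack.push[x: south]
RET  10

CALL maze.move[dir: south]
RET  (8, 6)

CALL maze.sense[dir: west]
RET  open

CALL stack.push[x: west]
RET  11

CALL maze.move[dir: west]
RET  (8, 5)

CALL maze.sense[dir: west]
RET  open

CALL stack.push[x: west]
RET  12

CALL maze.move[dir: west]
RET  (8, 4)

CALL maze.sense[dir: west]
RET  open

CALL stack.push[x: west]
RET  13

CALL maze.move[dir: west]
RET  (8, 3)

CALL maze.sense[dir: west]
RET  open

CALL stack.push[x: west]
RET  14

CALL maze.move[dir: west]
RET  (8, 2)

CALL maze.sense[dir: west]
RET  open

CALL stack.push[x: west]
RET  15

CALL maze.move[dir: west]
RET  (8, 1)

CALL maze.sense[dir: west]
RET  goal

CALL maze.move[dir: west]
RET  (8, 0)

Answer: (8, 0)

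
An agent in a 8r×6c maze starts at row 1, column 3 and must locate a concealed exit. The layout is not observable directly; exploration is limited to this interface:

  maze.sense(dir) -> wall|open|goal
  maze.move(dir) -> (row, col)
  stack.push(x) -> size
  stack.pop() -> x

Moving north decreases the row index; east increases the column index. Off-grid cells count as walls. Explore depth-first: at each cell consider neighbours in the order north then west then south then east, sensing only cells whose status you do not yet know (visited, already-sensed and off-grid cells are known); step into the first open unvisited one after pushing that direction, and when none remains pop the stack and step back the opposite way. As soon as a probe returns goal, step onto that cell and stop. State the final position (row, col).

Calling maze.sense(north), and observe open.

Using stack.push(north), — result: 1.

Using maze.move(north), — result: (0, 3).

I use maze.sense(west), which returns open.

Using stack.push(west), → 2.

Calling maze.move(west), : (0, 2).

Calling maze.sense(west), — result: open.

I try stack.push(west), yielding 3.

I invoke maze.move(west), and get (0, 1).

Next I call maze.sense(west), — result: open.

I run stack.push(west), and get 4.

I invoke maze.move(west), → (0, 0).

I call maze.sense(south), and observe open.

I run stack.push(south), which returns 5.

I invoke maze.move(south), and get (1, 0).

Then maze.sense(south), and see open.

Then stack.push(south), and get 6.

I invoke maze.move(south), and see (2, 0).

Now I run maze.sense(south), → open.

I call stack.push(south), and get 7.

Using maze.move(south), : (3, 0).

I try maze.sense(south), and observe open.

Then stack.push(south), and get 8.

I call maze.move(south), and see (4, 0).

Invoking maze.sense(south), and observe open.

Using stack.push(south), — result: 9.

Then maze.move(south), : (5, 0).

Calling maze.sense(south), → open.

Using stack.push(south), yielding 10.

I use maze.move(south), and observe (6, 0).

Then maze.sense(south), — result: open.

Calling stack.push(south), → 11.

Now I run maze.move(south), and observe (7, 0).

Using maze.sense(east), giving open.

I run stack.push(east), and see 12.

Using maze.move(east), giving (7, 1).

Using maze.sense(north), — result: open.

I invoke stack.push(north), → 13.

Calling maze.move(north), — result: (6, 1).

Then maze.sense(north), and observe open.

Calling stack.push(north), and see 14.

Next I call maze.move(north), — result: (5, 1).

Invoking maze.sense(north), and see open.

Next I call stack.push(north), and see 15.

I call maze.move(north), and get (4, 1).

Invoking maze.sense(north), — result: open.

Next I call stack.push(north), which returns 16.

Next I call maze.move(north), and observe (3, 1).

Invoking maze.sense(north), and observe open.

Using stack.push(north), and get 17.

Calling maze.move(north), yielding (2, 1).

I use maze.sense(north), : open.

Then stack.push(north), and get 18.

I call maze.move(north), and get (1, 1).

Then maze.sense(east), : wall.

I use stack.pop, which returns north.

Now I run maze.move(south), and observe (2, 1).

Invoking maze.sense(east), → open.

I call stack.push(east), → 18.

Invoking maze.move(east), → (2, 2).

I use maze.sense(south), and get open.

Calling stack.push(south), : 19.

I try maze.move(south), yielding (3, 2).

Then maze.sense(south), and observe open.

I invoke stack.push(south), giving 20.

I try maze.move(south), and get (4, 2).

I invoke maze.sense(south), giving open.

Then stack.push(south), yielding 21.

I run maze.move(south), — result: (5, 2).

I invoke maze.sense(south), — result: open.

Using stack.push(south), yielding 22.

Calling maze.move(south), and observe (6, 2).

I use maze.sense(south), — result: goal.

I call maze.move(south), yielding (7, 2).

Answer: (7, 2)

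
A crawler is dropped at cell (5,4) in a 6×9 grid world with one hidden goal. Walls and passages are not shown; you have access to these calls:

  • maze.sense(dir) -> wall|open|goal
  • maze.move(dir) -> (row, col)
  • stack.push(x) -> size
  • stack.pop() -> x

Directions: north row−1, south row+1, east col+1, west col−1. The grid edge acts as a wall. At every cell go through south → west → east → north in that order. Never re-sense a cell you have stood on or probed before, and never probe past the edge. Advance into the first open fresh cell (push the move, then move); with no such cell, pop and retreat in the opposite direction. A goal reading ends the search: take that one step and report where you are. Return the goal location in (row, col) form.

I use maze.sense on dir: west, — result: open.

Then stack.push on x: west, → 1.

I call maze.move on dir: west, which returns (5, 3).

I use maze.sense on dir: west, which returns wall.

I use maze.sense on dir: north, : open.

Using stack.push on x: north, yielding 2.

I use maze.move on dir: north, and get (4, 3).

I try maze.sense on dir: west, giving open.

Next I call stack.push on x: west, → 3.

Calling maze.move on dir: west, → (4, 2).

Now I run maze.sense on dir: west, : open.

Next I call stack.push on x: west, yielding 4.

I run maze.move on dir: west, — result: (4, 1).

Next I call maze.sense on dir: south, : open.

I try stack.push on x: south, and observe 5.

Calling maze.move on dir: south, yielding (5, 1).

Next I call maze.sense on dir: west, and observe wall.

I use stack.pop(), — result: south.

Using maze.move on dir: north, yielding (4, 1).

I try maze.sense on dir: west, : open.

Next I call stack.push on x: west, and get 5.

Using maze.move on dir: west, : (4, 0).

Using maze.sense on dir: north, and see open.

Calling stack.push on x: north, : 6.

I use maze.move on dir: north, and get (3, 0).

I try maze.sense on dir: east, and observe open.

I call stack.push on x: east, which returns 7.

Invoking maze.move on dir: east, and see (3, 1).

I use maze.sense on dir: east, and see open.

I try stack.push on x: east, → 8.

Now I run maze.move on dir: east, : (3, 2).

Now I run maze.sense on dir: east, and observe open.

Then stack.push on x: east, giving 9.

Using maze.move on dir: east, : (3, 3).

I use maze.sense on dir: east, which returns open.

I call stack.push on x: east, → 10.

I call maze.move on dir: east, giving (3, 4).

I use maze.sense on dir: south, — result: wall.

Then maze.sense on dir: east, and see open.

I invoke stack.push on x: east, yielding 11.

Using maze.move on dir: east, : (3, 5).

I try maze.sense on dir: south, and get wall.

I run maze.sense on dir: east, which returns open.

I use stack.push on x: east, and see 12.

Now I run maze.move on dir: east, yielding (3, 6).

Using maze.sense on dir: south, yielding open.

Now I run stack.push on x: south, and observe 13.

I use maze.move on dir: south, — result: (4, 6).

I use maze.sense on dir: south, yielding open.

Then stack.push on x: south, giving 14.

I call maze.move on dir: south, giving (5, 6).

Now I run maze.sense on dir: west, — result: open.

Invoking stack.push on x: west, — result: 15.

I invoke maze.move on dir: west, which returns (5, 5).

I try stack.pop, → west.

I use maze.move on dir: east, yielding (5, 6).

Invoking maze.sense on dir: east, yielding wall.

I try stack.pop, and see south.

I use maze.move on dir: north, giving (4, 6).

Next I call maze.sense on dir: east, yielding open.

Invoking stack.push on x: east, and get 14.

I call maze.move on dir: east, and see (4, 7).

I invoke maze.sense on dir: east, yielding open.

I run stack.push on x: east, giving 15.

I invoke maze.move on dir: east, giving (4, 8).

I run maze.sense on dir: south, and observe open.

I run stack.push on x: south, : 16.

I call maze.move on dir: south, : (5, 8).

Then stack.pop(), → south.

I use maze.move on dir: north, and get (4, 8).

Calling maze.sense on dir: north, which returns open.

I try stack.push on x: north, — result: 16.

I try maze.move on dir: north, — result: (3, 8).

I invoke maze.sense on dir: west, which returns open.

I call stack.push on x: west, which returns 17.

Using maze.move on dir: west, and observe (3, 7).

Then maze.sense on dir: north, giving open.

Calling stack.push on x: north, and observe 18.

Invoking maze.move on dir: north, → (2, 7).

Then maze.sense on dir: west, yielding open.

I invoke stack.push on x: west, giving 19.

Next I call maze.move on dir: west, : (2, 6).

I use maze.sense on dir: west, and get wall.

Calling maze.sense on dir: north, → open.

Using stack.push on x: north, : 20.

Now I run maze.move on dir: north, : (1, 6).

Then maze.sense on dir: west, and see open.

Now I run stack.push on x: west, yielding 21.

Calling maze.move on dir: west, which returns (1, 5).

I try maze.sense on dir: west, and observe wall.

Then maze.sense on dir: north, and observe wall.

I call stack.pop(), which returns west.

Using maze.move on dir: east, and see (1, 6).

Calling maze.sense on dir: east, which returns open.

I run stack.push on x: east, giving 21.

I call maze.move on dir: east, giving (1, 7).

Calling maze.sense on dir: east, and observe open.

Using stack.push on x: east, and get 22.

Then maze.move on dir: east, which returns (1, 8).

Calling maze.sense on dir: south, and observe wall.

I run maze.sense on dir: north, giving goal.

Calling maze.move on dir: north, and get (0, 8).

Answer: (0, 8)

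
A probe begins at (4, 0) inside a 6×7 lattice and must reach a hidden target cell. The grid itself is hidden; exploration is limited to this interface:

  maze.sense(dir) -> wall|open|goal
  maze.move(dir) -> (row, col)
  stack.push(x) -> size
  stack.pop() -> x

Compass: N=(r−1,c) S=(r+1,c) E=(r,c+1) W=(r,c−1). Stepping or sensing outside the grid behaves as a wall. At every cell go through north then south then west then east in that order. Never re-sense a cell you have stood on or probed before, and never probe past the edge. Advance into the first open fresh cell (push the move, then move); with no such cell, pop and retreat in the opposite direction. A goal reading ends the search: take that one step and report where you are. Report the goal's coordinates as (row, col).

# sense(dir: north) == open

# push(x: north) == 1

# move(dir: north) == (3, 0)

# sense(dir: north) == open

# push(x: north) == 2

# move(dir: north) == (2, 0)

# sense(dir: north) == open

# push(x: north) == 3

# move(dir: north) == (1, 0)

# sense(dir: north) == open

# push(x: north) == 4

# move(dir: north) == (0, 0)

# sense(dir: east) == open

# push(x: east) == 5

# move(dir: east) == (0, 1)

# sense(dir: south) == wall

# sense(dir: east) == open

# push(x: east) == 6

# move(dir: east) == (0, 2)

# sense(dir: south) == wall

# sense(dir: east) == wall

# pop() == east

# move(dir: west) == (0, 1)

# pop() == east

# move(dir: west) == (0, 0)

# pop() == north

# move(dir: south) == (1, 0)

# pop() == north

# move(dir: south) == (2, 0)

# sense(dir: east) == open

# push(x: east) == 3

# move(dir: east) == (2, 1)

# sense(dir: south) == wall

# sense(dir: east) == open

# push(x: east) == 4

# move(dir: east) == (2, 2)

# sense(dir: south) == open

# push(x: south) == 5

# move(dir: south) == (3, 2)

# sense(dir: south) == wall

# sense(dir: east) == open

# push(x: east) == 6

# move(dir: east) == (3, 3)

# sense(dir: north) == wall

# sense(dir: south) == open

# push(x: south) == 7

# move(dir: south) == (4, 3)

# sense(dir: south) == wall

# sense(dir: east) == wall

# pop() == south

# move(dir: north) == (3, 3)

# sense(dir: east) == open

# push(x: east) == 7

# move(dir: east) == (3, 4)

# sense(dir: north) == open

# push(x: north) == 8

# move(dir: north) == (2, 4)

# sense(dir: north) == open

# push(x: north) == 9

# move(dir: north) == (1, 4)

# sense(dir: north) == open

# push(x: north) == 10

# move(dir: north) == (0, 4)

# sense(dir: east) == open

# push(x: east) == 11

# move(dir: east) == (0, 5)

# sense(dir: south) == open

# push(x: south) == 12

# move(dir: south) == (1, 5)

# sense(dir: south) == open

# push(x: south) == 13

# move(dir: south) == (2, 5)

# sense(dir: south) == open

# push(x: south) == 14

# move(dir: south) == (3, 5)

# sense(dir: south) == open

# push(x: south) == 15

# move(dir: south) == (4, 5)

# sense(dir: south) == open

# push(x: south) == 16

# move(dir: south) == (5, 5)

# sense(dir: west) == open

# push(x: west) == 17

# move(dir: west) == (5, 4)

# pop() == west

# move(dir: east) == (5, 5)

# sense(dir: east) == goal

# move(dir: east) == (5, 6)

Answer: (5, 6)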